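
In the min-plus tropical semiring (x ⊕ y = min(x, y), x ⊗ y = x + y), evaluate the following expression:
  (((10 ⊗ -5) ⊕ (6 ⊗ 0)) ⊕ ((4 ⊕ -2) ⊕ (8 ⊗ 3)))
(((10 ⊗ -5) ⊕ (6 ⊗ 0)) ⊕ ((4 ⊕ -2) ⊕ (8 ⊗ 3))) = -2

Expand innermost to outermost. Recall ⊕ takes the minimum of its arguments and ⊗ takes their sum. Working out the expression (((10 ⊗ -5) ⊕ (6 ⊗ 0)) ⊕ ((4 ⊕ -2) ⊕ (8 ⊗ 3))) gives -2.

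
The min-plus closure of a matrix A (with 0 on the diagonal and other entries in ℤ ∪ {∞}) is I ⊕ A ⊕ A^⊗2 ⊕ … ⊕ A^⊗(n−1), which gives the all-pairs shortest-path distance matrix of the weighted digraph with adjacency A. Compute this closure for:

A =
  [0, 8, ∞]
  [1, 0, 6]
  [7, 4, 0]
Closure =
  [0, 8, 14]
  [1, 0, 6]
  [5, 4, 0]

This is the Floyd-Warshall all-pairs shortest-path computation. For each intermediate vertex k = 0, 1, …, 2, update dist[i][j] ← min(dist[i][j], dist[i][k] + dist[k][j]). The final matrix gives, for each (i, j), the minimum total weight of any directed path from i to j (possibly empty when i = j).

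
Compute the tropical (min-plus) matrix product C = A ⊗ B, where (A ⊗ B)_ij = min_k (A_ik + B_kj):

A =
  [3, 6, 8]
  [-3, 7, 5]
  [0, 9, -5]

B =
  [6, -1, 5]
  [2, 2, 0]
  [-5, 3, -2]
A ⊗ B =
  [3, 2, 6]
  [0, -4, 2]
  [-10, -2, -7]

Apply the min-plus product entry-by-entry:
  C[0][0] = min over k of (A[0][0] + B[0][0] = 3 + 6 = 9, A[0][1] + B[1][0] = 6 + 2 = 8, A[0][2] + B[2][0] = 8 + -5 = 3) = 3 (attained at k = 2)
  C[0][1] = min over k of (A[0][0] + B[0][1] = 3 + -1 = 2, A[0][1] + B[1][1] = 6 + 2 = 8, A[0][2] + B[2][1] = 8 + 3 = 11) = 2 (attained at k = 0)
  C[0][2] = min over k of (A[0][0] + B[0][2] = 3 + 5 = 8, A[0][1] + B[1][2] = 6 + 0 = 6, A[0][2] + B[2][2] = 8 + -2 = 6) = 6 (attained at k = 1)
  C[1][0] = min over k of (A[1][0] + B[0][0] = -3 + 6 = 3, A[1][1] + B[1][0] = 7 + 2 = 9, A[1][2] + B[2][0] = 5 + -5 = 0) = 0 (attained at k = 2)
  C[1][1] = min over k of (A[1][0] + B[0][1] = -3 + -1 = -4, A[1][1] + B[1][1] = 7 + 2 = 9, A[1][2] + B[2][1] = 5 + 3 = 8) = -4 (attained at k = 0)
  C[1][2] = min over k of (A[1][0] + B[0][2] = -3 + 5 = 2, A[1][1] + B[1][2] = 7 + 0 = 7, A[1][2] + B[2][2] = 5 + -2 = 3) = 2 (attained at k = 0)
  C[2][0] = min over k of (A[2][0] + B[0][0] = 0 + 6 = 6, A[2][1] + B[1][0] = 9 + 2 = 11, A[2][2] + B[2][0] = -5 + -5 = -10) = -10 (attained at k = 2)
  C[2][1] = min over k of (A[2][0] + B[0][1] = 0 + -1 = -1, A[2][1] + B[1][1] = 9 + 2 = 11, A[2][2] + B[2][1] = -5 + 3 = -2) = -2 (attained at k = 2)
  C[2][2] = min over k of (A[2][0] + B[0][2] = 0 + 5 = 5, A[2][1] + B[1][2] = 9 + 0 = 9, A[2][2] + B[2][2] = -5 + -2 = -7) = -7 (attained at k = 2)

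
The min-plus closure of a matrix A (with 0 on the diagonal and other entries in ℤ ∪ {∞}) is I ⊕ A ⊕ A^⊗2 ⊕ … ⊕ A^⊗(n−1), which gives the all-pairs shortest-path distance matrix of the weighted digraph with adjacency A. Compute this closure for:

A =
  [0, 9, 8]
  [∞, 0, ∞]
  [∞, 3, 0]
Closure =
  [0, 9, 8]
  [∞, 0, ∞]
  [∞, 3, 0]

This is the Floyd-Warshall all-pairs shortest-path computation. For each intermediate vertex k = 0, 1, …, 2, update dist[i][j] ← min(dist[i][j], dist[i][k] + dist[k][j]). The final matrix gives, for each (i, j), the minimum total weight of any directed path from i to j (possibly empty when i = j).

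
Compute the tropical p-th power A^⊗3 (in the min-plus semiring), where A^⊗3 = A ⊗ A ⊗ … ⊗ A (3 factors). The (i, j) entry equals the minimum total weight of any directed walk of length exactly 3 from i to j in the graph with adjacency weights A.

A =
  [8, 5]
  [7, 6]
A^⊗3 =
  [18, 17]
  [19, 18]

Each entry (A^⊗3)_ij equals the minimum over all length-3 walks i = v_0 → v_1 → … → v_3 = j of Σ_t A[v_t][v_{t+1}]. For example, for (i, j) = (0, 1) we minimise over 4 possible intermediate vertex sequences; the minimum is 17, attained along the walk 0 → 1 → 0 → 1.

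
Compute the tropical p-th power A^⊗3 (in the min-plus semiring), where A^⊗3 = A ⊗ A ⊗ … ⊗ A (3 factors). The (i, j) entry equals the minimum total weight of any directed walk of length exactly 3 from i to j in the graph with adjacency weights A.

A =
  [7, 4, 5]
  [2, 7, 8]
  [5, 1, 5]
A^⊗3 =
  [8, 10, 11]
  [8, 8, 12]
  [8, 7, 8]

Each entry (A^⊗3)_ij equals the minimum over all length-3 walks i = v_0 → v_1 → … → v_3 = j of Σ_t A[v_t][v_{t+1}]. For example, for (i, j) = (0, 2) we minimise over 9 possible intermediate vertex sequences; the minimum is 11, attained along the walk 0 → 1 → 0 → 2.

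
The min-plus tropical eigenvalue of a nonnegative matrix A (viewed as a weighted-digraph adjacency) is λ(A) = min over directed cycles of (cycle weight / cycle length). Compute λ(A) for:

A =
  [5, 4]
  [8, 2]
λ(A) = 2

Enumerate directed cycles and compute their means (weight / length). Sample:
  cycle 0 → 0: weight = 5, length = 1, mean = 5/1 ≈ 5.000
  cycle 1 → 1: weight = 2, length = 1, mean = 2/1 ≈ 2.000
  cycle 0 → 1 → 0: weight = 12, length = 2, mean = 12/2 ≈ 6.000
  cycle 1 → 0 → 1: weight = 12, length = 2, mean = 12/2 ≈ 6.000
Minimum mean = 2.000, attained e.g. along the cycle 1 → 1 with weight 2 and length 1. So λ(A) = 2/1 = 2.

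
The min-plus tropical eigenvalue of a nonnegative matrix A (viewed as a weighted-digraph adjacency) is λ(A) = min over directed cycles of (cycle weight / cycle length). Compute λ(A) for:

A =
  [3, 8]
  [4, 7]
λ(A) = 3

Enumerate directed cycles and compute their means (weight / length). Sample:
  cycle 0 → 0: weight = 3, length = 1, mean = 3/1 ≈ 3.000
  cycle 1 → 1: weight = 7, length = 1, mean = 7/1 ≈ 7.000
  cycle 0 → 1 → 0: weight = 12, length = 2, mean = 12/2 ≈ 6.000
  cycle 1 → 0 → 1: weight = 12, length = 2, mean = 12/2 ≈ 6.000
Minimum mean = 3.000, attained e.g. along the cycle 0 → 0 with weight 3 and length 1. So λ(A) = 3/1 = 3.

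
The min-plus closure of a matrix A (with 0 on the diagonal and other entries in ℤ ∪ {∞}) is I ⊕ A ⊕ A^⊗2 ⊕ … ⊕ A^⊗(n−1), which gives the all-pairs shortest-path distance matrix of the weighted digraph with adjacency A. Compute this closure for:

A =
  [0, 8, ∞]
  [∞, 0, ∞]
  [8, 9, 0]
Closure =
  [0, 8, ∞]
  [∞, 0, ∞]
  [8, 9, 0]

This is the Floyd-Warshall all-pairs shortest-path computation. For each intermediate vertex k = 0, 1, …, 2, update dist[i][j] ← min(dist[i][j], dist[i][k] + dist[k][j]). The final matrix gives, for each (i, j), the minimum total weight of any directed path from i to j (possibly empty when i = j).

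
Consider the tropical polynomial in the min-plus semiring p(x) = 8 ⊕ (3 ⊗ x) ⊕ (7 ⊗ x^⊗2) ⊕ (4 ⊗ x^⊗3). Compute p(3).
p(3) = 6

A tropical monomial a ⊗ x^⊗i evaluates to a + i · x. Evaluating each term at x = 3:
  Term 0 contributes 8 + 0 · 3 = 8
  Term 1 contributes 3 + 1 · 3 = 6
  Term 2 contributes 7 + 2 · 3 = 13
  Term 3 contributes 4 + 3 · 3 = 13
p(3) = ⊕ of these = min[8, 6, 13, 13] = 6.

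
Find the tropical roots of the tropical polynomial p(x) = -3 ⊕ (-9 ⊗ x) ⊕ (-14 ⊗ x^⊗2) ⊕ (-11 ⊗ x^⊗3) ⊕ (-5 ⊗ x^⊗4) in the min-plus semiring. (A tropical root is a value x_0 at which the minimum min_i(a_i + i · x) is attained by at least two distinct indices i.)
Roots: {-6, -3, 5, 6}

Each tropical root is a break point of the lower envelope of the lines y = a_i + i · x (there are 5 lines, with slopes 0, 1, ..., 4). Only the lines that attain the minimum somewhere contribute to roots; other lines are dominated. Here the surviving (envelope) indices are i = 4, i = 3, i = 2, i = 1, i = 0.
Intersections between consecutive envelope lines give the roots: for adjacent envelope indices i < j the intersection is x = (a_i − a_j) / (j − i). Reading off the sorted break points: {-6, -3, 5, 6}.
Verification: at each break x_0, at least two indices attain the minimum of min_i(a_i + i · x_0).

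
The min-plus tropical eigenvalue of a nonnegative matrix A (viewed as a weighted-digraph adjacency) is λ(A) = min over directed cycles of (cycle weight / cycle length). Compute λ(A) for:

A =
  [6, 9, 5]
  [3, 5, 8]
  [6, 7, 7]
λ(A) = 5

Enumerate directed cycles and compute their means (weight / length). Sample:
  cycle 0 → 0: weight = 6, length = 1, mean = 6/1 ≈ 6.000
  cycle 1 → 1: weight = 5, length = 1, mean = 5/1 ≈ 5.000
  cycle 2 → 2: weight = 7, length = 1, mean = 7/1 ≈ 7.000
  cycle 0 → 1 → 0: weight = 12, length = 2, mean = 12/2 ≈ 6.000
  cycle 0 → 2 → 0: weight = 11, length = 2, mean = 11/2 ≈ 5.500
  cycle 1 → 0 → 1: weight = 12, length = 2, mean = 12/2 ≈ 6.000
Minimum mean = 5.000, attained e.g. along the cycle 1 → 1 with weight 5 and length 1. So λ(A) = 5/1 = 5.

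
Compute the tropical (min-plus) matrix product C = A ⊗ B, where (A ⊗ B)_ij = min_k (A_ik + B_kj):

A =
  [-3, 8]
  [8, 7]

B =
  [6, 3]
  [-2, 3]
A ⊗ B =
  [3, 0]
  [5, 10]

Apply the min-plus product entry-by-entry:
  C[0][0] = min over k of (A[0][0] + B[0][0] = -3 + 6 = 3, A[0][1] + B[1][0] = 8 + -2 = 6) = 3 (attained at k = 0)
  C[0][1] = min over k of (A[0][0] + B[0][1] = -3 + 3 = 0, A[0][1] + B[1][1] = 8 + 3 = 11) = 0 (attained at k = 0)
  C[1][0] = min over k of (A[1][0] + B[0][0] = 8 + 6 = 14, A[1][1] + B[1][0] = 7 + -2 = 5) = 5 (attained at k = 1)
  C[1][1] = min over k of (A[1][0] + B[0][1] = 8 + 3 = 11, A[1][1] + B[1][1] = 7 + 3 = 10) = 10 (attained at k = 1)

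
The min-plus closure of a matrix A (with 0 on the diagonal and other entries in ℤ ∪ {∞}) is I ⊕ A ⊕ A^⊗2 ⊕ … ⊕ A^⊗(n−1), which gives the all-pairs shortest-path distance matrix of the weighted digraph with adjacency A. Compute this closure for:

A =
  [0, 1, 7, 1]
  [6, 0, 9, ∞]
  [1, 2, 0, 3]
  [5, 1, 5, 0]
Closure =
  [0, 1, 6, 1]
  [6, 0, 9, 7]
  [1, 2, 0, 2]
  [5, 1, 5, 0]

This is the Floyd-Warshall all-pairs shortest-path computation. For each intermediate vertex k = 0, 1, …, 3, update dist[i][j] ← min(dist[i][j], dist[i][k] + dist[k][j]). The final matrix gives, for each (i, j), the minimum total weight of any directed path from i to j (possibly empty when i = j).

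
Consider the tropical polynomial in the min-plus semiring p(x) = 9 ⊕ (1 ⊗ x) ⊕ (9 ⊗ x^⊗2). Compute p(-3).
p(-3) = -2

A tropical monomial a ⊗ x^⊗i evaluates to a + i · x. Evaluating each term at x = -3:
  Term 0 contributes 9 + 0 · -3 = 9
  Term 1 contributes 1 + 1 · -3 = -2
  Term 2 contributes 9 + 2 · -3 = 3
p(-3) = ⊕ of these = min[9, -2, 3] = -2.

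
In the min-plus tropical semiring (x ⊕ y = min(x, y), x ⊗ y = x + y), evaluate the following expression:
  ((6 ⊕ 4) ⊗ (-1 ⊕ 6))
((6 ⊕ 4) ⊗ (-1 ⊕ 6)) = 3

Expand innermost to outermost. Recall ⊕ takes the minimum of its arguments and ⊗ takes their sum. Working out the expression ((6 ⊕ 4) ⊗ (-1 ⊕ 6)) gives 3.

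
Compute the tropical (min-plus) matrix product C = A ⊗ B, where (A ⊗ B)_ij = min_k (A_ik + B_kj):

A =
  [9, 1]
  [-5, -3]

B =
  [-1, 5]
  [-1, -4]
A ⊗ B =
  [0, -3]
  [-6, -7]

Apply the min-plus product entry-by-entry:
  C[0][0] = min over k of (A[0][0] + B[0][0] = 9 + -1 = 8, A[0][1] + B[1][0] = 1 + -1 = 0) = 0 (attained at k = 1)
  C[0][1] = min over k of (A[0][0] + B[0][1] = 9 + 5 = 14, A[0][1] + B[1][1] = 1 + -4 = -3) = -3 (attained at k = 1)
  C[1][0] = min over k of (A[1][0] + B[0][0] = -5 + -1 = -6, A[1][1] + B[1][0] = -3 + -1 = -4) = -6 (attained at k = 0)
  C[1][1] = min over k of (A[1][0] + B[0][1] = -5 + 5 = 0, A[1][1] + B[1][1] = -3 + -4 = -7) = -7 (attained at k = 1)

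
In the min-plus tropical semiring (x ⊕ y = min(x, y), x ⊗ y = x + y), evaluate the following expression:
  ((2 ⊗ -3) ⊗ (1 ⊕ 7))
((2 ⊗ -3) ⊗ (1 ⊕ 7)) = 0

Expand innermost to outermost. Recall ⊕ takes the minimum of its arguments and ⊗ takes their sum. Working out the expression ((2 ⊗ -3) ⊗ (1 ⊕ 7)) gives 0.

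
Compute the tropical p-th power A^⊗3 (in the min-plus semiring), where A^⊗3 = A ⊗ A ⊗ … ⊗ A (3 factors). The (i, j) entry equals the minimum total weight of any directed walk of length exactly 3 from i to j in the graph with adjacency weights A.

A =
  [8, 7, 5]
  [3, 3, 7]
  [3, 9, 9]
A^⊗3 =
  [13, 13, 13]
  [9, 9, 11]
  [11, 13, 16]

Each entry (A^⊗3)_ij equals the minimum over all length-3 walks i = v_0 → v_1 → … → v_3 = j of Σ_t A[v_t][v_{t+1}]. For example, for (i, j) = (0, 2) we minimise over 9 possible intermediate vertex sequences; the minimum is 13, attained along the walk 0 → 2 → 0 → 2.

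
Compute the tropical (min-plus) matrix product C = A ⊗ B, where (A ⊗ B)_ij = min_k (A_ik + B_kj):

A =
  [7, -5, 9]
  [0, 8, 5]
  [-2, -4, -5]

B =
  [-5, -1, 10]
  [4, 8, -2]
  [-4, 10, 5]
A ⊗ B =
  [-1, 3, -7]
  [-5, -1, 6]
  [-9, -3, -6]

Apply the min-plus product entry-by-entry:
  C[0][0] = min over k of (A[0][0] + B[0][0] = 7 + -5 = 2, A[0][1] + B[1][0] = -5 + 4 = -1, A[0][2] + B[2][0] = 9 + -4 = 5) = -1 (attained at k = 1)
  C[0][1] = min over k of (A[0][0] + B[0][1] = 7 + -1 = 6, A[0][1] + B[1][1] = -5 + 8 = 3, A[0][2] + B[2][1] = 9 + 10 = 19) = 3 (attained at k = 1)
  C[0][2] = min over k of (A[0][0] + B[0][2] = 7 + 10 = 17, A[0][1] + B[1][2] = -5 + -2 = -7, A[0][2] + B[2][2] = 9 + 5 = 14) = -7 (attained at k = 1)
  C[1][0] = min over k of (A[1][0] + B[0][0] = 0 + -5 = -5, A[1][1] + B[1][0] = 8 + 4 = 12, A[1][2] + B[2][0] = 5 + -4 = 1) = -5 (attained at k = 0)
  C[1][1] = min over k of (A[1][0] + B[0][1] = 0 + -1 = -1, A[1][1] + B[1][1] = 8 + 8 = 16, A[1][2] + B[2][1] = 5 + 10 = 15) = -1 (attained at k = 0)
  C[1][2] = min over k of (A[1][0] + B[0][2] = 0 + 10 = 10, A[1][1] + B[1][2] = 8 + -2 = 6, A[1][2] + B[2][2] = 5 + 5 = 10) = 6 (attained at k = 1)
  C[2][0] = min over k of (A[2][0] + B[0][0] = -2 + -5 = -7, A[2][1] + B[1][0] = -4 + 4 = 0, A[2][2] + B[2][0] = -5 + -4 = -9) = -9 (attained at k = 2)
  C[2][1] = min over k of (A[2][0] + B[0][1] = -2 + -1 = -3, A[2][1] + B[1][1] = -4 + 8 = 4, A[2][2] + B[2][1] = -5 + 10 = 5) = -3 (attained at k = 0)
  C[2][2] = min over k of (A[2][0] + B[0][2] = -2 + 10 = 8, A[2][1] + B[1][2] = -4 + -2 = -6, A[2][2] + B[2][2] = -5 + 5 = 0) = -6 (attained at k = 1)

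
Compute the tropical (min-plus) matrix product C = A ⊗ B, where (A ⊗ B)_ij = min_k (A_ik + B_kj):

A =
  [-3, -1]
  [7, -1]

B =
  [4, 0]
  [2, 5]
A ⊗ B =
  [1, -3]
  [1, 4]

Apply the min-plus product entry-by-entry:
  C[0][0] = min over k of (A[0][0] + B[0][0] = -3 + 4 = 1, A[0][1] + B[1][0] = -1 + 2 = 1) = 1 (attained at k = 0)
  C[0][1] = min over k of (A[0][0] + B[0][1] = -3 + 0 = -3, A[0][1] + B[1][1] = -1 + 5 = 4) = -3 (attained at k = 0)
  C[1][0] = min over k of (A[1][0] + B[0][0] = 7 + 4 = 11, A[1][1] + B[1][0] = -1 + 2 = 1) = 1 (attained at k = 1)
  C[1][1] = min over k of (A[1][0] + B[0][1] = 7 + 0 = 7, A[1][1] + B[1][1] = -1 + 5 = 4) = 4 (attained at k = 1)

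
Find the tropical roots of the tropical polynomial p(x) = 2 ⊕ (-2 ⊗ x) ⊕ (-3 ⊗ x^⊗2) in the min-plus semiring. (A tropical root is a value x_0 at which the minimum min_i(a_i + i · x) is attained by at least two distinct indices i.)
Roots: {1, 4}

Each tropical root is a break point of the lower envelope of the lines y = a_i + i · x (there are 3 lines, with slopes 0, 1, ..., 2). Only the lines that attain the minimum somewhere contribute to roots; other lines are dominated. Here the surviving (envelope) indices are i = 2, i = 1, i = 0.
Intersections between consecutive envelope lines give the roots: for adjacent envelope indices i < j the intersection is x = (a_i − a_j) / (j − i). Reading off the sorted break points: {1, 4}.
Verification: at each break x_0, at least two indices attain the minimum of min_i(a_i + i · x_0).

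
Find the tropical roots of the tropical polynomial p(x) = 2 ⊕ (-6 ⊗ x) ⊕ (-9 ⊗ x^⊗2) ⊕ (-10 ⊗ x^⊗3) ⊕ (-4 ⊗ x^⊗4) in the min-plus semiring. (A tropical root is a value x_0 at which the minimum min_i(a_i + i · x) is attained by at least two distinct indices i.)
Roots: {-6, 1, 3, 8}

Each tropical root is a break point of the lower envelope of the lines y = a_i + i · x (there are 5 lines, with slopes 0, 1, ..., 4). Only the lines that attain the minimum somewhere contribute to roots; other lines are dominated. Here the surviving (envelope) indices are i = 4, i = 3, i = 2, i = 1, i = 0.
Intersections between consecutive envelope lines give the roots: for adjacent envelope indices i < j the intersection is x = (a_i − a_j) / (j − i). Reading off the sorted break points: {-6, 1, 3, 8}.
Verification: at each break x_0, at least two indices attain the minimum of min_i(a_i + i · x_0).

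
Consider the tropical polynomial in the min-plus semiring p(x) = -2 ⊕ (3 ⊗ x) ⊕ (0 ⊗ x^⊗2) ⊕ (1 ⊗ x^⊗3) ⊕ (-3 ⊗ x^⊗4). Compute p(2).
p(2) = -2

A tropical monomial a ⊗ x^⊗i evaluates to a + i · x. Evaluating each term at x = 2:
  Term 0 contributes -2 + 0 · 2 = -2
  Term 1 contributes 3 + 1 · 2 = 5
  Term 2 contributes 0 + 2 · 2 = 4
  Term 3 contributes 1 + 3 · 2 = 7
  Term 4 contributes -3 + 4 · 2 = 5
p(2) = ⊕ of these = min[-2, 5, 4, 7, 5] = -2.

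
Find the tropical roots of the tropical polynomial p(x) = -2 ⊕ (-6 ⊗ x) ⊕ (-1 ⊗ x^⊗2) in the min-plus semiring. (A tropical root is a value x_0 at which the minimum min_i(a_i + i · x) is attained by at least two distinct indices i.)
Roots: {-5, 4}

Each tropical root is a break point of the lower envelope of the lines y = a_i + i · x (there are 3 lines, with slopes 0, 1, ..., 2). Only the lines that attain the minimum somewhere contribute to roots; other lines are dominated. Here the surviving (envelope) indices are i = 2, i = 1, i = 0.
Intersections between consecutive envelope lines give the roots: for adjacent envelope indices i < j the intersection is x = (a_i − a_j) / (j − i). Reading off the sorted break points: {-5, 4}.
Verification: at each break x_0, at least two indices attain the minimum of min_i(a_i + i · x_0).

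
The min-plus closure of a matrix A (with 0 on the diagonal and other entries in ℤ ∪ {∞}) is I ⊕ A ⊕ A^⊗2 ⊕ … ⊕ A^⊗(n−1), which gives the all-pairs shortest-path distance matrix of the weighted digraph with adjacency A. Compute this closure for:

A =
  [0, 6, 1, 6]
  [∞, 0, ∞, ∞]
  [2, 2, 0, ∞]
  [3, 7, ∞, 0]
Closure =
  [0, 3, 1, 6]
  [∞, 0, ∞, ∞]
  [2, 2, 0, 8]
  [3, 6, 4, 0]

This is the Floyd-Warshall all-pairs shortest-path computation. For each intermediate vertex k = 0, 1, …, 3, update dist[i][j] ← min(dist[i][j], dist[i][k] + dist[k][j]). The final matrix gives, for each (i, j), the minimum total weight of any directed path from i to j (possibly empty when i = j).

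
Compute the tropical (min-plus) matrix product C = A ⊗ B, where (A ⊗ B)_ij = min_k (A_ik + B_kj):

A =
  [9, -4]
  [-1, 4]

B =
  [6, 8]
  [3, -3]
A ⊗ B =
  [-1, -7]
  [5, 1]

Apply the min-plus product entry-by-entry:
  C[0][0] = min over k of (A[0][0] + B[0][0] = 9 + 6 = 15, A[0][1] + B[1][0] = -4 + 3 = -1) = -1 (attained at k = 1)
  C[0][1] = min over k of (A[0][0] + B[0][1] = 9 + 8 = 17, A[0][1] + B[1][1] = -4 + -3 = -7) = -7 (attained at k = 1)
  C[1][0] = min over k of (A[1][0] + B[0][0] = -1 + 6 = 5, A[1][1] + B[1][0] = 4 + 3 = 7) = 5 (attained at k = 0)
  C[1][1] = min over k of (A[1][0] + B[0][1] = -1 + 8 = 7, A[1][1] + B[1][1] = 4 + -3 = 1) = 1 (attained at k = 1)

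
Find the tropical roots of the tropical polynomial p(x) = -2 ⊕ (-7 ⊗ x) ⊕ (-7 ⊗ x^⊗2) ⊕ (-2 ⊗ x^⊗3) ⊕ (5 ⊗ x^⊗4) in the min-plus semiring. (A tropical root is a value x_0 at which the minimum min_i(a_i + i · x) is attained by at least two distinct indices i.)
Roots: {-7, -5, 0, 5}

Each tropical root is a break point of the lower envelope of the lines y = a_i + i · x (there are 5 lines, with slopes 0, 1, ..., 4). Only the lines that attain the minimum somewhere contribute to roots; other lines are dominated. Here the surviving (envelope) indices are i = 4, i = 3, i = 2, i = 1, i = 0.
Intersections between consecutive envelope lines give the roots: for adjacent envelope indices i < j the intersection is x = (a_i − a_j) / (j − i). Reading off the sorted break points: {-7, -5, 0, 5}.
Verification: at each break x_0, at least two indices attain the minimum of min_i(a_i + i · x_0).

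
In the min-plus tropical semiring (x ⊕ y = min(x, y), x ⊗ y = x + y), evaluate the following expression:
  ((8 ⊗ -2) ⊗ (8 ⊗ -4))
((8 ⊗ -2) ⊗ (8 ⊗ -4)) = 10

Expand innermost to outermost. Recall ⊕ takes the minimum of its arguments and ⊗ takes their sum. Working out the expression ((8 ⊗ -2) ⊗ (8 ⊗ -4)) gives 10.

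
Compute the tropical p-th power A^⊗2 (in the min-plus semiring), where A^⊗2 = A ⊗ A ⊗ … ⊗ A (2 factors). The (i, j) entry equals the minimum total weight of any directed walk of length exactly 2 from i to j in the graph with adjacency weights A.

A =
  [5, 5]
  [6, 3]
A^⊗2 =
  [10, 8]
  [9, 6]

Each entry (A^⊗2)_ij equals the minimum over all length-2 walks i = v_0 → v_1 → … → v_2 = j of Σ_t A[v_t][v_{t+1}]. For example, for (i, j) = (0, 1) we minimise over 2 possible intermediate vertex sequences; the minimum is 8, attained along the walk 0 → 1 → 1.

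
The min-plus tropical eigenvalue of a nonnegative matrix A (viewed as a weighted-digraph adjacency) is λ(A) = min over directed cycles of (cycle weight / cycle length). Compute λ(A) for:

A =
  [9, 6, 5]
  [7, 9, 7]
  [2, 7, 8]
λ(A) = 7/2

Enumerate directed cycles and compute their means (weight / length). Sample:
  cycle 0 → 0: weight = 9, length = 1, mean = 9/1 ≈ 9.000
  cycle 1 → 1: weight = 9, length = 1, mean = 9/1 ≈ 9.000
  cycle 2 → 2: weight = 8, length = 1, mean = 8/1 ≈ 8.000
  cycle 0 → 1 → 0: weight = 13, length = 2, mean = 13/2 ≈ 6.500
  cycle 0 → 2 → 0: weight = 7, length = 2, mean = 7/2 ≈ 3.500
  cycle 1 → 0 → 1: weight = 13, length = 2, mean = 13/2 ≈ 6.500
Minimum mean = 3.500, attained e.g. along the cycle 0 → 2 → 0 with weight 7 and length 2. So λ(A) = 7/2 = 7/2.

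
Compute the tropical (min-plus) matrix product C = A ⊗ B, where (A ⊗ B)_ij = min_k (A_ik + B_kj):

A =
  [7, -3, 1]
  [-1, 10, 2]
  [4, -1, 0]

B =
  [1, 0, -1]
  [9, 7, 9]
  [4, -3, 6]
A ⊗ B =
  [5, -2, 6]
  [0, -1, -2]
  [4, -3, 3]

Apply the min-plus product entry-by-entry:
  C[0][0] = min over k of (A[0][0] + B[0][0] = 7 + 1 = 8, A[0][1] + B[1][0] = -3 + 9 = 6, A[0][2] + B[2][0] = 1 + 4 = 5) = 5 (attained at k = 2)
  C[0][1] = min over k of (A[0][0] + B[0][1] = 7 + 0 = 7, A[0][1] + B[1][1] = -3 + 7 = 4, A[0][2] + B[2][1] = 1 + -3 = -2) = -2 (attained at k = 2)
  C[0][2] = min over k of (A[0][0] + B[0][2] = 7 + -1 = 6, A[0][1] + B[1][2] = -3 + 9 = 6, A[0][2] + B[2][2] = 1 + 6 = 7) = 6 (attained at k = 0)
  C[1][0] = min over k of (A[1][0] + B[0][0] = -1 + 1 = 0, A[1][1] + B[1][0] = 10 + 9 = 19, A[1][2] + B[2][0] = 2 + 4 = 6) = 0 (attained at k = 0)
  C[1][1] = min over k of (A[1][0] + B[0][1] = -1 + 0 = -1, A[1][1] + B[1][1] = 10 + 7 = 17, A[1][2] + B[2][1] = 2 + -3 = -1) = -1 (attained at k = 0)
  C[1][2] = min over k of (A[1][0] + B[0][2] = -1 + -1 = -2, A[1][1] + B[1][2] = 10 + 9 = 19, A[1][2] + B[2][2] = 2 + 6 = 8) = -2 (attained at k = 0)
  C[2][0] = min over k of (A[2][0] + B[0][0] = 4 + 1 = 5, A[2][1] + B[1][0] = -1 + 9 = 8, A[2][2] + B[2][0] = 0 + 4 = 4) = 4 (attained at k = 2)
  C[2][1] = min over k of (A[2][0] + B[0][1] = 4 + 0 = 4, A[2][1] + B[1][1] = -1 + 7 = 6, A[2][2] + B[2][1] = 0 + -3 = -3) = -3 (attained at k = 2)
  C[2][2] = min over k of (A[2][0] + B[0][2] = 4 + -1 = 3, A[2][1] + B[1][2] = -1 + 9 = 8, A[2][2] + B[2][2] = 0 + 6 = 6) = 3 (attained at k = 0)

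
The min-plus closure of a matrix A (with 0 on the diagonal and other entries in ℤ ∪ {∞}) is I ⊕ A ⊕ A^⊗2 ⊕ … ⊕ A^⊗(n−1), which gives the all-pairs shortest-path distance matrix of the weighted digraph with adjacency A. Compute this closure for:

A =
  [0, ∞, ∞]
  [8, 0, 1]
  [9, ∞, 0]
Closure =
  [0, ∞, ∞]
  [8, 0, 1]
  [9, ∞, 0]

This is the Floyd-Warshall all-pairs shortest-path computation. For each intermediate vertex k = 0, 1, …, 2, update dist[i][j] ← min(dist[i][j], dist[i][k] + dist[k][j]). The final matrix gives, for each (i, j), the minimum total weight of any directed path from i to j (possibly empty when i = j).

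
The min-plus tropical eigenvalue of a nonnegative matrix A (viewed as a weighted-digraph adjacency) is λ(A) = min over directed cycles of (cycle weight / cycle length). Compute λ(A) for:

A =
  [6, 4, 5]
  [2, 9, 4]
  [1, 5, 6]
λ(A) = 3

Enumerate directed cycles and compute their means (weight / length). Sample:
  cycle 0 → 0: weight = 6, length = 1, mean = 6/1 ≈ 6.000
  cycle 1 → 1: weight = 9, length = 1, mean = 9/1 ≈ 9.000
  cycle 2 → 2: weight = 6, length = 1, mean = 6/1 ≈ 6.000
  cycle 0 → 1 → 0: weight = 6, length = 2, mean = 6/2 ≈ 3.000
  cycle 0 → 2 → 0: weight = 6, length = 2, mean = 6/2 ≈ 3.000
  cycle 1 → 0 → 1: weight = 6, length = 2, mean = 6/2 ≈ 3.000
Minimum mean = 3.000, attained e.g. along the cycle 0 → 1 → 0 with weight 6 and length 2. So λ(A) = 6/2 = 3.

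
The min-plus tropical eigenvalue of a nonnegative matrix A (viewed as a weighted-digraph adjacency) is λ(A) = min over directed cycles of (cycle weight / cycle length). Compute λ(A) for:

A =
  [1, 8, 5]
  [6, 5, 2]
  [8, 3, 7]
λ(A) = 1

Enumerate directed cycles and compute their means (weight / length). Sample:
  cycle 0 → 0: weight = 1, length = 1, mean = 1/1 ≈ 1.000
  cycle 1 → 1: weight = 5, length = 1, mean = 5/1 ≈ 5.000
  cycle 2 → 2: weight = 7, length = 1, mean = 7/1 ≈ 7.000
  cycle 0 → 1 → 0: weight = 14, length = 2, mean = 14/2 ≈ 7.000
  cycle 0 → 2 → 0: weight = 13, length = 2, mean = 13/2 ≈ 6.500
  cycle 1 → 0 → 1: weight = 14, length = 2, mean = 14/2 ≈ 7.000
Minimum mean = 1.000, attained e.g. along the cycle 0 → 0 with weight 1 and length 1. So λ(A) = 1/1 = 1.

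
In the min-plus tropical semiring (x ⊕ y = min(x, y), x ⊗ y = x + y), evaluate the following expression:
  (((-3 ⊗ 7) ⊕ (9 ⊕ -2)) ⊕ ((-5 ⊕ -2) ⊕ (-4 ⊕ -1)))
(((-3 ⊗ 7) ⊕ (9 ⊕ -2)) ⊕ ((-5 ⊕ -2) ⊕ (-4 ⊕ -1))) = -5

Expand innermost to outermost. Recall ⊕ takes the minimum of its arguments and ⊗ takes their sum. Working out the expression (((-3 ⊗ 7) ⊕ (9 ⊕ -2)) ⊕ ((-5 ⊕ -2) ⊕ (-4 ⊕ -1))) gives -5.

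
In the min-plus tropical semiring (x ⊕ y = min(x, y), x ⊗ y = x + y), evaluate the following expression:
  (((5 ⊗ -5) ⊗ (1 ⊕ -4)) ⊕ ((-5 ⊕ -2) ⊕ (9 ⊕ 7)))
(((5 ⊗ -5) ⊗ (1 ⊕ -4)) ⊕ ((-5 ⊕ -2) ⊕ (9 ⊕ 7))) = -5

Expand innermost to outermost. Recall ⊕ takes the minimum of its arguments and ⊗ takes their sum. Working out the expression (((5 ⊗ -5) ⊗ (1 ⊕ -4)) ⊕ ((-5 ⊕ -2) ⊕ (9 ⊕ 7))) gives -5.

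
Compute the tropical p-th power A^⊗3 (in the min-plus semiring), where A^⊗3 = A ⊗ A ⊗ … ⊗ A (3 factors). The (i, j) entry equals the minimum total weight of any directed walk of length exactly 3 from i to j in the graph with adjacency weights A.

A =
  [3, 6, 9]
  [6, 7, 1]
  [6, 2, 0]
A^⊗3 =
  [9, 9, 7]
  [7, 3, 1]
  [6, 2, 0]

Each entry (A^⊗3)_ij equals the minimum over all length-3 walks i = v_0 → v_1 → … → v_3 = j of Σ_t A[v_t][v_{t+1}]. For example, for (i, j) = (0, 2) we minimise over 9 possible intermediate vertex sequences; the minimum is 7, attained along the walk 0 → 1 → 2 → 2.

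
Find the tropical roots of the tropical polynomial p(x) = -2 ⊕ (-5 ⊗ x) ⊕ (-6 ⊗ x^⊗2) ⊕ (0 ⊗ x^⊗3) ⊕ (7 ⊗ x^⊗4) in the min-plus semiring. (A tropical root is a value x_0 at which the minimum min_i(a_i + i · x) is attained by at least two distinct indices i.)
Roots: {-7, -6, 1, 3}

Each tropical root is a break point of the lower envelope of the lines y = a_i + i · x (there are 5 lines, with slopes 0, 1, ..., 4). Only the lines that attain the minimum somewhere contribute to roots; other lines are dominated. Here the surviving (envelope) indices are i = 4, i = 3, i = 2, i = 1, i = 0.
Intersections between consecutive envelope lines give the roots: for adjacent envelope indices i < j the intersection is x = (a_i − a_j) / (j − i). Reading off the sorted break points: {-7, -6, 1, 3}.
Verification: at each break x_0, at least two indices attain the minimum of min_i(a_i + i · x_0).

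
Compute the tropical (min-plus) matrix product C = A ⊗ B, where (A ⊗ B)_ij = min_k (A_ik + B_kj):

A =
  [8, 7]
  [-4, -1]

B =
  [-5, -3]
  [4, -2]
A ⊗ B =
  [3, 5]
  [-9, -7]

Apply the min-plus product entry-by-entry:
  C[0][0] = min over k of (A[0][0] + B[0][0] = 8 + -5 = 3, A[0][1] + B[1][0] = 7 + 4 = 11) = 3 (attained at k = 0)
  C[0][1] = min over k of (A[0][0] + B[0][1] = 8 + -3 = 5, A[0][1] + B[1][1] = 7 + -2 = 5) = 5 (attained at k = 0)
  C[1][0] = min over k of (A[1][0] + B[0][0] = -4 + -5 = -9, A[1][1] + B[1][0] = -1 + 4 = 3) = -9 (attained at k = 0)
  C[1][1] = min over k of (A[1][0] + B[0][1] = -4 + -3 = -7, A[1][1] + B[1][1] = -1 + -2 = -3) = -7 (attained at k = 0)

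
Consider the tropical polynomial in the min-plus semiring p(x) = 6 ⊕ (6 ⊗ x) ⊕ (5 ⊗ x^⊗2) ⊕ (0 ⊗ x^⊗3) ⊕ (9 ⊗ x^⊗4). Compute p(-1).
p(-1) = -3

A tropical monomial a ⊗ x^⊗i evaluates to a + i · x. Evaluating each term at x = -1:
  Term 0 contributes 6 + 0 · -1 = 6
  Term 1 contributes 6 + 1 · -1 = 5
  Term 2 contributes 5 + 2 · -1 = 3
  Term 3 contributes 0 + 3 · -1 = -3
  Term 4 contributes 9 + 4 · -1 = 5
p(-1) = ⊕ of these = min[6, 5, 3, -3, 5] = -3.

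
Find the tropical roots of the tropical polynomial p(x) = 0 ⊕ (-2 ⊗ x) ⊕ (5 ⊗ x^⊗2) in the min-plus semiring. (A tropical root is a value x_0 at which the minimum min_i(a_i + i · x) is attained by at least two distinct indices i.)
Roots: {-7, 2}

Each tropical root is a break point of the lower envelope of the lines y = a_i + i · x (there are 3 lines, with slopes 0, 1, ..., 2). Only the lines that attain the minimum somewhere contribute to roots; other lines are dominated. Here the surviving (envelope) indices are i = 2, i = 1, i = 0.
Intersections between consecutive envelope lines give the roots: for adjacent envelope indices i < j the intersection is x = (a_i − a_j) / (j − i). Reading off the sorted break points: {-7, 2}.
Verification: at each break x_0, at least two indices attain the minimum of min_i(a_i + i · x_0).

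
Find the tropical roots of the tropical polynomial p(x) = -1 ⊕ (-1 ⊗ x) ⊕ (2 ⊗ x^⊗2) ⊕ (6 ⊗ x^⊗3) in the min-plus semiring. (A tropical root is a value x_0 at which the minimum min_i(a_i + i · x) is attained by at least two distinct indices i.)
Roots: {-4, -3, 0}

Each tropical root is a break point of the lower envelope of the lines y = a_i + i · x (there are 4 lines, with slopes 0, 1, ..., 3). Only the lines that attain the minimum somewhere contribute to roots; other lines are dominated. Here the surviving (envelope) indices are i = 3, i = 2, i = 1, i = 0.
Intersections between consecutive envelope lines give the roots: for adjacent envelope indices i < j the intersection is x = (a_i − a_j) / (j − i). Reading off the sorted break points: {-4, -3, 0}.
Verification: at each break x_0, at least two indices attain the minimum of min_i(a_i + i · x_0).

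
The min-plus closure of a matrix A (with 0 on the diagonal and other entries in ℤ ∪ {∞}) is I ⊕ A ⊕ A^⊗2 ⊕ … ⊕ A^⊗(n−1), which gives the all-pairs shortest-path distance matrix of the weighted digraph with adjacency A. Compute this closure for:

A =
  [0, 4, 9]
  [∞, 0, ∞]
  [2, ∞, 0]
Closure =
  [0, 4, 9]
  [∞, 0, ∞]
  [2, 6, 0]

This is the Floyd-Warshall all-pairs shortest-path computation. For each intermediate vertex k = 0, 1, …, 2, update dist[i][j] ← min(dist[i][j], dist[i][k] + dist[k][j]). The final matrix gives, for each (i, j), the minimum total weight of any directed path from i to j (possibly empty when i = j).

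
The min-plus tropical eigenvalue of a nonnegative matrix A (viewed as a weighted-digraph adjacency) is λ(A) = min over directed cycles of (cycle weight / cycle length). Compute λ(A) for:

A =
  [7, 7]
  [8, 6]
λ(A) = 6

Enumerate directed cycles and compute their means (weight / length). Sample:
  cycle 0 → 0: weight = 7, length = 1, mean = 7/1 ≈ 7.000
  cycle 1 → 1: weight = 6, length = 1, mean = 6/1 ≈ 6.000
  cycle 0 → 1 → 0: weight = 15, length = 2, mean = 15/2 ≈ 7.500
  cycle 1 → 0 → 1: weight = 15, length = 2, mean = 15/2 ≈ 7.500
Minimum mean = 6.000, attained e.g. along the cycle 1 → 1 with weight 6 and length 1. So λ(A) = 6/1 = 6.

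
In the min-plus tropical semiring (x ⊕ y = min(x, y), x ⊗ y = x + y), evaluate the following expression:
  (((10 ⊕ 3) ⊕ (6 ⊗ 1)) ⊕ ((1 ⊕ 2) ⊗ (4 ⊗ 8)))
(((10 ⊕ 3) ⊕ (6 ⊗ 1)) ⊕ ((1 ⊕ 2) ⊗ (4 ⊗ 8))) = 3

Expand innermost to outermost. Recall ⊕ takes the minimum of its arguments and ⊗ takes their sum. Working out the expression (((10 ⊕ 3) ⊕ (6 ⊗ 1)) ⊕ ((1 ⊕ 2) ⊗ (4 ⊗ 8))) gives 3.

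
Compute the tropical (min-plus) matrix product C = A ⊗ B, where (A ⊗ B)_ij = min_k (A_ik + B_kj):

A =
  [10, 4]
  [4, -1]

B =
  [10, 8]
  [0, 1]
A ⊗ B =
  [4, 5]
  [-1, 0]

Apply the min-plus product entry-by-entry:
  C[0][0] = min over k of (A[0][0] + B[0][0] = 10 + 10 = 20, A[0][1] + B[1][0] = 4 + 0 = 4) = 4 (attained at k = 1)
  C[0][1] = min over k of (A[0][0] + B[0][1] = 10 + 8 = 18, A[0][1] + B[1][1] = 4 + 1 = 5) = 5 (attained at k = 1)
  C[1][0] = min over k of (A[1][0] + B[0][0] = 4 + 10 = 14, A[1][1] + B[1][0] = -1 + 0 = -1) = -1 (attained at k = 1)
  C[1][1] = min over k of (A[1][0] + B[0][1] = 4 + 8 = 12, A[1][1] + B[1][1] = -1 + 1 = 0) = 0 (attained at k = 1)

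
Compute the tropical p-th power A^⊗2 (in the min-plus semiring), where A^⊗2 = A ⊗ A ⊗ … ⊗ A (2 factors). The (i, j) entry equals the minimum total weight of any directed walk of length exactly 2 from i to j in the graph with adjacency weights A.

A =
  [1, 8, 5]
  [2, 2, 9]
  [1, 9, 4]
A^⊗2 =
  [2, 9, 6]
  [3, 4, 7]
  [2, 9, 6]

Each entry (A^⊗2)_ij equals the minimum over all length-2 walks i = v_0 → v_1 → … → v_2 = j of Σ_t A[v_t][v_{t+1}]. For example, for (i, j) = (0, 2) we minimise over 3 possible intermediate vertex sequences; the minimum is 6, attained along the walk 0 → 0 → 2.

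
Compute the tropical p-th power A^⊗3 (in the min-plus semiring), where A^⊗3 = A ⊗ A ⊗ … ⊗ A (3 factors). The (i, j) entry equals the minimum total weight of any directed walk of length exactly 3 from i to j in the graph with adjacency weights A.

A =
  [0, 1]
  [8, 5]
A^⊗3 =
  [0, 1]
  [8, 9]

Each entry (A^⊗3)_ij equals the minimum over all length-3 walks i = v_0 → v_1 → … → v_3 = j of Σ_t A[v_t][v_{t+1}]. For example, for (i, j) = (0, 1) we minimise over 4 possible intermediate vertex sequences; the minimum is 1, attained along the walk 0 → 0 → 0 → 1.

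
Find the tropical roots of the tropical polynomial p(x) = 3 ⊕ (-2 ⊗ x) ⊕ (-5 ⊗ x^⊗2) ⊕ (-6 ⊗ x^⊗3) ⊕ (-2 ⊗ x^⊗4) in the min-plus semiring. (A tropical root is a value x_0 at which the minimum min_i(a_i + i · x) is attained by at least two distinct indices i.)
Roots: {-4, 1, 3, 5}

Each tropical root is a break point of the lower envelope of the lines y = a_i + i · x (there are 5 lines, with slopes 0, 1, ..., 4). Only the lines that attain the minimum somewhere contribute to roots; other lines are dominated. Here the surviving (envelope) indices are i = 4, i = 3, i = 2, i = 1, i = 0.
Intersections between consecutive envelope lines give the roots: for adjacent envelope indices i < j the intersection is x = (a_i − a_j) / (j − i). Reading off the sorted break points: {-4, 1, 3, 5}.
Verification: at each break x_0, at least two indices attain the minimum of min_i(a_i + i · x_0).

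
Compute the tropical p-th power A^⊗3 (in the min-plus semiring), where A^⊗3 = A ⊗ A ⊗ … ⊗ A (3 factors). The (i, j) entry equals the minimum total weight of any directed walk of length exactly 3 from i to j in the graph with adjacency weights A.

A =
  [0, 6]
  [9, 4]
A^⊗3 =
  [0, 6]
  [9, 12]

Each entry (A^⊗3)_ij equals the minimum over all length-3 walks i = v_0 → v_1 → … → v_3 = j of Σ_t A[v_t][v_{t+1}]. For example, for (i, j) = (0, 1) we minimise over 4 possible intermediate vertex sequences; the minimum is 6, attained along the walk 0 → 0 → 0 → 1.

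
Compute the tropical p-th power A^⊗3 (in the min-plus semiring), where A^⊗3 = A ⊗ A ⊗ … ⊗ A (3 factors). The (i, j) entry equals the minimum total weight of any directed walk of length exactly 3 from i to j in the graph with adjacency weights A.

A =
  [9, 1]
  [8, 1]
A^⊗3 =
  [10, 3]
  [10, 3]

Each entry (A^⊗3)_ij equals the minimum over all length-3 walks i = v_0 → v_1 → … → v_3 = j of Σ_t A[v_t][v_{t+1}]. For example, for (i, j) = (0, 1) we minimise over 4 possible intermediate vertex sequences; the minimum is 3, attained along the walk 0 → 1 → 1 → 1.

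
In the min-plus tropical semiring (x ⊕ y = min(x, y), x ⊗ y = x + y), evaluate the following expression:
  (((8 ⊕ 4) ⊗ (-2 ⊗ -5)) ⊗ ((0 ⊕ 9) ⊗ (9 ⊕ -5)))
(((8 ⊕ 4) ⊗ (-2 ⊗ -5)) ⊗ ((0 ⊕ 9) ⊗ (9 ⊕ -5))) = -8

Expand innermost to outermost. Recall ⊕ takes the minimum of its arguments and ⊗ takes their sum. Working out the expression (((8 ⊕ 4) ⊗ (-2 ⊗ -5)) ⊗ ((0 ⊕ 9) ⊗ (9 ⊕ -5))) gives -8.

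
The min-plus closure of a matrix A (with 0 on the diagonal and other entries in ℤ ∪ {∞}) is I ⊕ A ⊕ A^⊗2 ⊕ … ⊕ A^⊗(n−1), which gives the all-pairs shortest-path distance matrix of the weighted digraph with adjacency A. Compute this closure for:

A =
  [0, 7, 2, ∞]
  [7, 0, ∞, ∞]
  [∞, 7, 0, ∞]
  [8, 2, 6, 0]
Closure =
  [0, 7, 2, ∞]
  [7, 0, 9, ∞]
  [14, 7, 0, ∞]
  [8, 2, 6, 0]

This is the Floyd-Warshall all-pairs shortest-path computation. For each intermediate vertex k = 0, 1, …, 3, update dist[i][j] ← min(dist[i][j], dist[i][k] + dist[k][j]). The final matrix gives, for each (i, j), the minimum total weight of any directed path from i to j (possibly empty when i = j).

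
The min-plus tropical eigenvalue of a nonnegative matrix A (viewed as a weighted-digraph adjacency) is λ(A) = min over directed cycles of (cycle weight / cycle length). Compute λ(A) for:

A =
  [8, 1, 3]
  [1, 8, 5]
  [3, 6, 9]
λ(A) = 1

Enumerate directed cycles and compute their means (weight / length). Sample:
  cycle 0 → 0: weight = 8, length = 1, mean = 8/1 ≈ 8.000
  cycle 1 → 1: weight = 8, length = 1, mean = 8/1 ≈ 8.000
  cycle 2 → 2: weight = 9, length = 1, mean = 9/1 ≈ 9.000
  cycle 0 → 1 → 0: weight = 2, length = 2, mean = 2/2 ≈ 1.000
  cycle 0 → 2 → 0: weight = 6, length = 2, mean = 6/2 ≈ 3.000
  cycle 1 → 0 → 1: weight = 2, length = 2, mean = 2/2 ≈ 1.000
Minimum mean = 1.000, attained e.g. along the cycle 0 → 1 → 0 with weight 2 and length 2. So λ(A) = 2/2 = 1.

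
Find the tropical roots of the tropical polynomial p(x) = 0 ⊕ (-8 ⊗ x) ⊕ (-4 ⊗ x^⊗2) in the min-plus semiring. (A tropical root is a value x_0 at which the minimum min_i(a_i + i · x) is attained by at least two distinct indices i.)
Roots: {-4, 8}

Each tropical root is a break point of the lower envelope of the lines y = a_i + i · x (there are 3 lines, with slopes 0, 1, ..., 2). Only the lines that attain the minimum somewhere contribute to roots; other lines are dominated. Here the surviving (envelope) indices are i = 2, i = 1, i = 0.
Intersections between consecutive envelope lines give the roots: for adjacent envelope indices i < j the intersection is x = (a_i − a_j) / (j − i). Reading off the sorted break points: {-4, 8}.
Verification: at each break x_0, at least two indices attain the minimum of min_i(a_i + i · x_0).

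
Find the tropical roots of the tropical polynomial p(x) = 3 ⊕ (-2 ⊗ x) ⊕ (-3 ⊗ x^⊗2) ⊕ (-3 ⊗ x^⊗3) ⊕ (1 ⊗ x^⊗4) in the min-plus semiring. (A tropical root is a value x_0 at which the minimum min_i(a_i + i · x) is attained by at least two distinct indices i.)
Roots: {-4, 0, 1, 5}

Each tropical root is a break point of the lower envelope of the lines y = a_i + i · x (there are 5 lines, with slopes 0, 1, ..., 4). Only the lines that attain the minimum somewhere contribute to roots; other lines are dominated. Here the surviving (envelope) indices are i = 4, i = 3, i = 2, i = 1, i = 0.
Intersections between consecutive envelope lines give the roots: for adjacent envelope indices i < j the intersection is x = (a_i − a_j) / (j − i). Reading off the sorted break points: {-4, 0, 1, 5}.
Verification: at each break x_0, at least two indices attain the minimum of min_i(a_i + i · x_0).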